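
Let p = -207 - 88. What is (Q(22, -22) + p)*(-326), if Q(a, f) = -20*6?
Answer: 135290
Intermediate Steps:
Q(a, f) = -120 (Q(a, f) = -5*24 = -120)
p = -295
(Q(22, -22) + p)*(-326) = (-120 - 295)*(-326) = -415*(-326) = 135290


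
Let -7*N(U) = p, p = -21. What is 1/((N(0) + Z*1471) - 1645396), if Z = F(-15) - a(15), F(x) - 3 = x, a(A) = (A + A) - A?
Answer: -1/1685110 ≈ -5.9343e-7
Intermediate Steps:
a(A) = A (a(A) = 2*A - A = A)
N(U) = 3 (N(U) = -1/7*(-21) = 3)
F(x) = 3 + x
Z = -27 (Z = (3 - 15) - 1*15 = -12 - 15 = -27)
1/((N(0) + Z*1471) - 1645396) = 1/((3 - 27*1471) - 1645396) = 1/((3 - 39717) - 1645396) = 1/(-39714 - 1645396) = 1/(-1685110) = -1/1685110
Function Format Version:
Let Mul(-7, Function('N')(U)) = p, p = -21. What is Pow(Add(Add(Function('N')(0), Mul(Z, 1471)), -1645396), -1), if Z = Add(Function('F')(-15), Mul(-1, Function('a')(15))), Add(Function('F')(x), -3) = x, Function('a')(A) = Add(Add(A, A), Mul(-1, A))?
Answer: Rational(-1, 1685110) ≈ -5.9343e-7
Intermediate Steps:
Function('a')(A) = A (Function('a')(A) = Add(Mul(2, A), Mul(-1, A)) = A)
Function('N')(U) = 3 (Function('N')(U) = Mul(Rational(-1, 7), -21) = 3)
Function('F')(x) = Add(3, x)
Z = -27 (Z = Add(Add(3, -15), Mul(-1, 15)) = Add(-12, -15) = -27)
Pow(Add(Add(Function('N')(0), Mul(Z, 1471)), -1645396), -1) = Pow(Add(Add(3, Mul(-27, 1471)), -1645396), -1) = Pow(Add(Add(3, -39717), -1645396), -1) = Pow(Add(-39714, -1645396), -1) = Pow(-1685110, -1) = Rational(-1, 1685110)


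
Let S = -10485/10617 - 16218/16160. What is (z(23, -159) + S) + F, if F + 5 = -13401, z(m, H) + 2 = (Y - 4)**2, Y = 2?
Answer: -383345925831/28595120 ≈ -13406.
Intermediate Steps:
z(m, H) = 2 (z(m, H) = -2 + (2 - 4)**2 = -2 + (-2)**2 = -2 + 4 = 2)
F = -13406 (F = -5 - 13401 = -13406)
S = -56937351/28595120 (S = -10485*1/10617 - 16218*1/16160 = -3495/3539 - 8109/8080 = -56937351/28595120 ≈ -1.9912)
(z(23, -159) + S) + F = (2 - 56937351/28595120) - 13406 = 252889/28595120 - 13406 = -383345925831/28595120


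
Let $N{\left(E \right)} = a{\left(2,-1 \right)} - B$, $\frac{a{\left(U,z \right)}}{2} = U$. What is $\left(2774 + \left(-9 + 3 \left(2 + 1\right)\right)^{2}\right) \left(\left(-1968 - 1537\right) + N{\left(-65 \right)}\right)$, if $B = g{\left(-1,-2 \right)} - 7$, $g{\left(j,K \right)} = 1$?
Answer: $-9695130$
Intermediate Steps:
$a{\left(U,z \right)} = 2 U$
$B = -6$ ($B = 1 - 7 = -6$)
$N{\left(E \right)} = 10$ ($N{\left(E \right)} = 2 \cdot 2 - -6 = 4 + 6 = 10$)
$\left(2774 + \left(-9 + 3 \left(2 + 1\right)\right)^{2}\right) \left(\left(-1968 - 1537\right) + N{\left(-65 \right)}\right) = \left(2774 + \left(-9 + 3 \left(2 + 1\right)\right)^{2}\right) \left(\left(-1968 - 1537\right) + 10\right) = \left(2774 + \left(-9 + 3 \cdot 3\right)^{2}\right) \left(\left(-1968 - 1537\right) + 10\right) = \left(2774 + \left(-9 + 9\right)^{2}\right) \left(-3505 + 10\right) = \left(2774 + 0^{2}\right) \left(-3495\right) = \left(2774 + 0\right) \left(-3495\right) = 2774 \left(-3495\right) = -9695130$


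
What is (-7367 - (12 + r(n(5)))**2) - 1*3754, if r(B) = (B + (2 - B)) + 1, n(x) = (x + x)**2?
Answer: -11346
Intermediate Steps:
n(x) = 4*x**2 (n(x) = (2*x)**2 = 4*x**2)
r(B) = 3 (r(B) = 2 + 1 = 3)
(-7367 - (12 + r(n(5)))**2) - 1*3754 = (-7367 - (12 + 3)**2) - 1*3754 = (-7367 - 1*15**2) - 3754 = (-7367 - 1*225) - 3754 = (-7367 - 225) - 3754 = -7592 - 3754 = -11346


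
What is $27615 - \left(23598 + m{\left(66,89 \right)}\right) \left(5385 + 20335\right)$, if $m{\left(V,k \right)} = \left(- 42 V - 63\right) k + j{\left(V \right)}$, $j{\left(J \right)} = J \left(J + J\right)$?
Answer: $5658556215$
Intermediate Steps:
$j{\left(J \right)} = 2 J^{2}$ ($j{\left(J \right)} = J 2 J = 2 J^{2}$)
$m{\left(V,k \right)} = 2 V^{2} + k \left(-63 - 42 V\right)$ ($m{\left(V,k \right)} = \left(- 42 V - 63\right) k + 2 V^{2} = \left(-63 - 42 V\right) k + 2 V^{2} = k \left(-63 - 42 V\right) + 2 V^{2} = 2 V^{2} + k \left(-63 - 42 V\right)$)
$27615 - \left(23598 + m{\left(66,89 \right)}\right) \left(5385 + 20335\right) = 27615 - \left(23598 - \left(5607 - 8712 + 246708\right)\right) \left(5385 + 20335\right) = 27615 - \left(23598 - 243603\right) 25720 = 27615 - \left(-220005\right) 25720 = 27615 - -5658528600 = 27615 + 5658528600 = 5658556215$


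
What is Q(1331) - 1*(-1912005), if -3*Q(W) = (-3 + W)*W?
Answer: 3968447/3 ≈ 1.3228e+6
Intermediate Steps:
Q(W) = -W*(-3 + W)/3 (Q(W) = -(-3 + W)*W/3 = -W*(-3 + W)/3)
Q(1331) - 1*(-1912005) = (1/3)*1331*(3 - 1*1331) - 1*(-1912005) = (1/3)*1331*(3 - 1331) + 1912005 = (1/3)*1331*(-1328) + 1912005 = -1767568/3 + 1912005 = 3968447/3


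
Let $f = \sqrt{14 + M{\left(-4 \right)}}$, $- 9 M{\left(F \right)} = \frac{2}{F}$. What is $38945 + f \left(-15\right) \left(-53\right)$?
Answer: $38945 + \frac{265 \sqrt{506}}{2} \approx 41926.0$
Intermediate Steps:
$M{\left(F \right)} = - \frac{2}{9 F}$ ($M{\left(F \right)} = - \frac{2 \frac{1}{F}}{9} = - \frac{2}{9 F}$)
$f = \frac{\sqrt{506}}{6}$ ($f = \sqrt{14 - \frac{2}{9 \left(-4\right)}} = \sqrt{14 - - \frac{1}{18}} = \sqrt{14 + \frac{1}{18}} = \sqrt{\frac{253}{18}} = \frac{\sqrt{506}}{6} \approx 3.7491$)
$38945 + f \left(-15\right) \left(-53\right) = 38945 + \frac{\sqrt{506}}{6} \left(-15\right) \left(-53\right) = 38945 + - \frac{5 \sqrt{506}}{2} \left(-53\right) = 38945 + \frac{265 \sqrt{506}}{2}$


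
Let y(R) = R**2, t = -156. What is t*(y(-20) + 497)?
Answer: -139932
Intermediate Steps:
t*(y(-20) + 497) = -156*((-20)**2 + 497) = -156*(400 + 497) = -156*897 = -139932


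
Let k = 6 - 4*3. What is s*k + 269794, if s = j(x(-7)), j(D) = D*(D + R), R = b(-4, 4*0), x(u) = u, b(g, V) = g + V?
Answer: 269332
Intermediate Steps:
b(g, V) = V + g
R = -4 (R = 4*0 - 4 = 0 - 4 = -4)
k = -6 (k = 6 - 12 = -6)
j(D) = D*(-4 + D) (j(D) = D*(D - 4) = D*(-4 + D))
s = 77 (s = -7*(-4 - 7) = -7*(-11) = 77)
s*k + 269794 = 77*(-6) + 269794 = -462 + 269794 = 269332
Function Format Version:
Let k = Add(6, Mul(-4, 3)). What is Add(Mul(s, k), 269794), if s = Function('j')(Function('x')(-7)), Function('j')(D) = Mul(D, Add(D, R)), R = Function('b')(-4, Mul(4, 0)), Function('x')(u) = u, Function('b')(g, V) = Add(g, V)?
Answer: 269332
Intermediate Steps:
Function('b')(g, V) = Add(V, g)
R = -4 (R = Add(Mul(4, 0), -4) = Add(0, -4) = -4)
k = -6 (k = Add(6, -12) = -6)
Function('j')(D) = Mul(D, Add(-4, D)) (Function('j')(D) = Mul(D, Add(D, -4)) = Mul(D, Add(-4, D)))
s = 77 (s = Mul(-7, Add(-4, -7)) = Mul(-7, -11) = 77)
Add(Mul(s, k), 269794) = Add(Mul(77, -6), 269794) = Add(-462, 269794) = 269332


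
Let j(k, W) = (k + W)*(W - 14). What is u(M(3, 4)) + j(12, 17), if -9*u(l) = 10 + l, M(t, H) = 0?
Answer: 773/9 ≈ 85.889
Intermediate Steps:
j(k, W) = (-14 + W)*(W + k) (j(k, W) = (W + k)*(-14 + W) = (-14 + W)*(W + k))
u(l) = -10/9 - l/9 (u(l) = -(10 + l)/9 = -10/9 - l/9)
u(M(3, 4)) + j(12, 17) = (-10/9 - ⅑*0) + (17² - 14*17 - 14*12 + 17*12) = (-10/9 + 0) + (289 - 238 - 168 + 204) = -10/9 + 87 = 773/9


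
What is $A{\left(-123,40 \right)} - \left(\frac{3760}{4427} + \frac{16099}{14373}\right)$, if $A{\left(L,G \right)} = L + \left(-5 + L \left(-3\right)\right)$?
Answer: $\frac{15209341558}{63629271} \approx 239.03$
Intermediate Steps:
$A{\left(L,G \right)} = -5 - 2 L$ ($A{\left(L,G \right)} = L - \left(5 + 3 L\right) = -5 - 2 L$)
$A{\left(-123,40 \right)} - \left(\frac{3760}{4427} + \frac{16099}{14373}\right) = \left(-5 - -246\right) - \left(\frac{3760}{4427} + \frac{16099}{14373}\right) = \left(-5 + 246\right) - \left(3760 \cdot \frac{1}{4427} + 16099 \cdot \frac{1}{14373}\right) = 241 - \left(\frac{3760}{4427} + \frac{16099}{14373}\right) = 241 - \frac{125312753}{63629271} = \frac{15209341558}{63629271}$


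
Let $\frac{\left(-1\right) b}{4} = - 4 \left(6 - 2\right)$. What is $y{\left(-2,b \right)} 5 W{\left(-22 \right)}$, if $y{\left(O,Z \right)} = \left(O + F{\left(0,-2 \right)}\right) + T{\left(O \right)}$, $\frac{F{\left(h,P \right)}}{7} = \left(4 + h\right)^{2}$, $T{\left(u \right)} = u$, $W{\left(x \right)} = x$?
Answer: $-11880$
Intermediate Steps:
$F{\left(h,P \right)} = 7 \left(4 + h\right)^{2}$
$b = 64$ ($b = - 4 \left(- 4 \left(6 - 2\right)\right) = - 4 \left(\left(-4\right) 4\right) = \left(-4\right) \left(-16\right) = 64$)
$y{\left(O,Z \right)} = 112 + 2 O$ ($y{\left(O,Z \right)} = \left(O + 7 \left(4 + 0\right)^{2}\right) + O = \left(O + 7 \cdot 4^{2}\right) + O = \left(O + 7 \cdot 16\right) + O = \left(O + 112\right) + O = \left(112 + O\right) + O = 112 + 2 O$)
$y{\left(-2,b \right)} 5 W{\left(-22 \right)} = \left(112 + 2 \left(-2\right)\right) 5 \left(-22\right) = \left(112 - 4\right) 5 \left(-22\right) = 108 \cdot 5 \left(-22\right) = 540 \left(-22\right) = -11880$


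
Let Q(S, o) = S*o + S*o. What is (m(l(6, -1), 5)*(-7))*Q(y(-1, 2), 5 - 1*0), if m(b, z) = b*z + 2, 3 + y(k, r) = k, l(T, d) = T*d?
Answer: -7840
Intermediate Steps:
y(k, r) = -3 + k
m(b, z) = 2 + b*z
Q(S, o) = 2*S*o
(m(l(6, -1), 5)*(-7))*Q(y(-1, 2), 5 - 1*0) = ((2 + (6*(-1))*5)*(-7))*(2*(-3 - 1)*(5 - 1*0)) = ((2 - 6*5)*(-7))*(2*(-4)*(5 + 0)) = ((2 - 30)*(-7))*(2*(-4)*5) = -28*(-7)*(-40) = 196*(-40) = -7840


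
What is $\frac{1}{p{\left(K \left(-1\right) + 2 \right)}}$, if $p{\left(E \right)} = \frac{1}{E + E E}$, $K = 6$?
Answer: $12$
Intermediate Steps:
$p{\left(E \right)} = \frac{1}{E + E^{2}}$
$\frac{1}{p{\left(K \left(-1\right) + 2 \right)}} = \frac{1}{\frac{1}{6 \left(-1\right) + 2} \frac{1}{1 + \left(6 \left(-1\right) + 2\right)}} = \frac{1}{\frac{1}{-6 + 2} \frac{1}{1 + \left(-6 + 2\right)}} = \frac{1}{\frac{1}{-4} \frac{1}{1 - 4}} = \frac{1}{\left(- \frac{1}{4}\right) \frac{1}{-3}} = \frac{1}{\left(- \frac{1}{4}\right) \left(- \frac{1}{3}\right)} = \frac{1}{\frac{1}{12}} = 12$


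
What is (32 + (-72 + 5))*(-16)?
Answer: 560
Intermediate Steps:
(32 + (-72 + 5))*(-16) = (32 - 67)*(-16) = -35*(-16) = 560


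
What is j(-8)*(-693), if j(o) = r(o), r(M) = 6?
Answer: -4158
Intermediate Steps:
j(o) = 6
j(-8)*(-693) = 6*(-693) = -4158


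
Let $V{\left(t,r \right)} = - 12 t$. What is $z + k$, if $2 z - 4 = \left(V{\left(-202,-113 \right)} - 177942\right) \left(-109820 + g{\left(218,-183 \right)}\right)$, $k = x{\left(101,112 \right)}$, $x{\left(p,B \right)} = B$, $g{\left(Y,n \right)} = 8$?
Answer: $9636991422$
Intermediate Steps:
$k = 112$
$z = 9636991310$ ($z = 2 + \frac{\left(\left(-12\right) \left(-202\right) - 177942\right) \left(-109820 + 8\right)}{2} = 2 + \frac{\left(2424 - 177942\right) \left(-109812\right)}{2} = 2 + \frac{\left(-175518\right) \left(-109812\right)}{2} = 2 + \frac{1}{2} \cdot 19273982616 = 2 + 9636991308 = 9636991310$)
$z + k = 9636991310 + 112 = 9636991422$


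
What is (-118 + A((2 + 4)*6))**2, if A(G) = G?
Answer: 6724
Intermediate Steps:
(-118 + A((2 + 4)*6))**2 = (-118 + (2 + 4)*6)**2 = (-118 + 6*6)**2 = (-118 + 36)**2 = (-82)**2 = 6724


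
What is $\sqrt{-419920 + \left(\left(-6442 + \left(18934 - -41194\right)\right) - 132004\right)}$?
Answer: $i \sqrt{498238} \approx 705.86 i$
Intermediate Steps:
$\sqrt{-419920 + \left(\left(-6442 + \left(18934 - -41194\right)\right) - 132004\right)} = \sqrt{-419920 + \left(\left(-6442 + \left(18934 + 41194\right)\right) - 132004\right)} = \sqrt{-419920 + \left(\left(-6442 + 60128\right) - 132004\right)} = \sqrt{-419920 + \left(53686 - 132004\right)} = \sqrt{-419920 - 78318} = \sqrt{-498238} = i \sqrt{498238}$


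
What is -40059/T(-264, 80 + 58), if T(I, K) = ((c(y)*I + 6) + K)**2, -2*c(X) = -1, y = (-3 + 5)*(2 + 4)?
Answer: -4451/16 ≈ -278.19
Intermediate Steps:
y = 12 (y = 2*6 = 12)
c(X) = 1/2 (c(X) = -1/2*(-1) = 1/2)
T(I, K) = (6 + K + I/2)**2 (T(I, K) = ((I/2 + 6) + K)**2 = ((6 + I/2) + K)**2 = (6 + K + I/2)**2)
-40059/T(-264, 80 + 58) = -40059*4/(12 - 264 + 2*(80 + 58))**2 = -40059*4/(12 - 264 + 2*138)**2 = -40059*4/(12 - 264 + 276)**2 = -40059/((1/4)*24**2) = -40059/((1/4)*576) = -40059/144 = -40059*1/144 = -4451/16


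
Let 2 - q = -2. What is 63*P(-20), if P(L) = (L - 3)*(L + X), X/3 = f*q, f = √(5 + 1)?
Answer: 28980 - 17388*√6 ≈ -13612.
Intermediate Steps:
q = 4 (q = 2 - 1*(-2) = 2 + 2 = 4)
f = √6 ≈ 2.4495
X = 12*√6 (X = 3*(√6*4) = 3*(4*√6) = 12*√6 ≈ 29.394)
P(L) = (-3 + L)*(L + 12*√6) (P(L) = (L - 3)*(L + 12*√6) = (-3 + L)*(L + 12*√6))
63*P(-20) = 63*((-20)² - 36*√6 - 3*(-20) + 12*(-20)*√6) = 63*(400 - 36*√6 + 60 - 240*√6) = 63*(460 - 276*√6) = 28980 - 17388*√6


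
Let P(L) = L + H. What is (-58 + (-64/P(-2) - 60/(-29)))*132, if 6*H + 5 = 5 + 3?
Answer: -50776/29 ≈ -1750.9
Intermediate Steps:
H = ½ (H = -⅚ + (5 + 3)/6 = -⅚ + (⅙)*8 = -⅚ + 4/3 = ½ ≈ 0.50000)
P(L) = ½ + L (P(L) = L + ½ = ½ + L)
(-58 + (-64/P(-2) - 60/(-29)))*132 = (-58 + (-64/(½ - 2) - 60/(-29)))*132 = (-58 + (-64/(-3/2) - 60*(-1/29)))*132 = (-58 + (-64*(-⅔) + 60/29))*132 = (-58 + (128/3 + 60/29))*132 = (-58 + 3892/87)*132 = -1154/87*132 = -50776/29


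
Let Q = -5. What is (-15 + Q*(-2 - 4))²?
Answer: 225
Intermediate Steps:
(-15 + Q*(-2 - 4))² = (-15 - 5*(-2 - 4))² = (-15 - 5*(-6))² = (-15 + 30)² = 15² = 225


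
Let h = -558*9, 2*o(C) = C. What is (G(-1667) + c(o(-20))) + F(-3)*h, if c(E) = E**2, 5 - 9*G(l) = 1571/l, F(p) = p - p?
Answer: 503402/5001 ≈ 100.66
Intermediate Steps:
F(p) = 0
G(l) = 5/9 - 1571/(9*l)
o(C) = C/2
h = -5022
(G(-1667) + c(o(-20))) + F(-3)*h = ((1/9)*(-1571 + 5*(-1667))/(-1667) + ((1/2)*(-20))**2) + 0*(-5022) = ((1/9)*(-1/1667)*(-1571 - 8335) + (-10)**2) + 0 = ((1/9)*(-1/1667)*(-9906) + 100) + 0 = (3302/5001 + 100) + 0 = 503402/5001 + 0 = 503402/5001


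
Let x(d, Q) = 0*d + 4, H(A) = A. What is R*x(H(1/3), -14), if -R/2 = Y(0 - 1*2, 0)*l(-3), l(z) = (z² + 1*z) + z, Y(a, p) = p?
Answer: 0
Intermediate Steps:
x(d, Q) = 4 (x(d, Q) = 0 + 4 = 4)
l(z) = z² + 2*z (l(z) = (z² + z) + z = (z + z²) + z = z² + 2*z)
R = 0 (R = -0*(-3*(2 - 3)) = -0*(-3*(-1)) = -0*3 = -2*0 = 0)
R*x(H(1/3), -14) = 0*4 = 0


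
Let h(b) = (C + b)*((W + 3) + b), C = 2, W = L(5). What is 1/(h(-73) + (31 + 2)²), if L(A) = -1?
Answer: 1/6130 ≈ 0.00016313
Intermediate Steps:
W = -1
h(b) = (2 + b)² (h(b) = (2 + b)*((-1 + 3) + b) = (2 + b)*(2 + b) = (2 + b)²)
1/(h(-73) + (31 + 2)²) = 1/((4 + (-73)² + 4*(-73)) + (31 + 2)²) = 1/((4 + 5329 - 292) + 33²) = 1/(5041 + 1089) = 1/6130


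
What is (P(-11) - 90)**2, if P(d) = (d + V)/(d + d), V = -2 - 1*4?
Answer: 3853369/484 ≈ 7961.5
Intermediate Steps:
V = -6 (V = -2 - 4 = -6)
P(d) = (-6 + d)/(2*d) (P(d) = (d - 6)/(d + d) = (-6 + d)/((2*d)) = (-6 + d)*(1/(2*d)) = (-6 + d)/(2*d))
(P(-11) - 90)**2 = ((1/2)*(-6 - 11)/(-11) - 90)**2 = ((1/2)*(-1/11)*(-17) - 90)**2 = (17/22 - 90)**2 = (-1963/22)**2 = 3853369/484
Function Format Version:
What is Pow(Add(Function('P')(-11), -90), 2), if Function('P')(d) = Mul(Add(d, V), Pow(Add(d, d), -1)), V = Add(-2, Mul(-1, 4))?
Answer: Rational(3853369, 484) ≈ 7961.5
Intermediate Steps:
V = -6 (V = Add(-2, -4) = -6)
Function('P')(d) = Mul(Rational(1, 2), Pow(d, -1), Add(-6, d)) (Function('P')(d) = Mul(Add(d, -6), Pow(Add(d, d), -1)) = Mul(Add(-6, d), Pow(Mul(2, d), -1)) = Mul(Add(-6, d), Mul(Rational(1, 2), Pow(d, -1))) = Mul(Rational(1, 2), Pow(d, -1), Add(-6, d)))
Pow(Add(Function('P')(-11), -90), 2) = Pow(Add(Mul(Rational(1, 2), Pow(-11, -1), Add(-6, -11)), -90), 2) = Pow(Add(Mul(Rational(1, 2), Rational(-1, 11), -17), -90), 2) = Pow(Add(Rational(17, 22), -90), 2) = Pow(Rational(-1963, 22), 2) = Rational(3853369, 484)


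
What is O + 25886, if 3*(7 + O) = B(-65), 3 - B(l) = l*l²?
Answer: 352265/3 ≈ 1.1742e+5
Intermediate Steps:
B(l) = 3 - l³ (B(l) = 3 - l*l² = 3 - l³)
O = 274607/3 (O = -7 + (3 - 1*(-65)³)/3 = -7 + (3 - 1*(-274625))/3 = -7 + (3 + 274625)/3 = -7 + (⅓)*274628 = -7 + 274628/3 = 274607/3 ≈ 91536.)
O + 25886 = 274607/3 + 25886 = 352265/3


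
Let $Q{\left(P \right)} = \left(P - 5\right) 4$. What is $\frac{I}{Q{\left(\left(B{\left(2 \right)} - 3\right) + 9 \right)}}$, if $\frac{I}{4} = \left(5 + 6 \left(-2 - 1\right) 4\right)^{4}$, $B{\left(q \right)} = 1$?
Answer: $\frac{20151121}{2} \approx 1.0076 \cdot 10^{7}$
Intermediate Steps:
$Q{\left(P \right)} = -20 + 4 P$ ($Q{\left(P \right)} = \left(-5 + P\right) 4 = -20 + 4 P$)
$I = 80604484$ ($I = 4 \left(5 + 6 \left(-2 - 1\right) 4\right)^{4} = 4 \left(5 + 6 \left(-3\right) 4\right)^{4} = 4 \left(5 - 72\right)^{4} = 4 \left(-67\right)^{4} = 4 \cdot 20151121 = 80604484$)
$\frac{I}{Q{\left(\left(B{\left(2 \right)} - 3\right) + 9 \right)}} = \frac{80604484}{-20 + 4 \left(\left(1 - 3\right) + 9\right)} = \frac{80604484}{-20 + 4 \left(-2 + 9\right)} = \frac{80604484}{-20 + 4 \cdot 7} = \frac{80604484}{-20 + 28} = \frac{80604484}{8} = 80604484 \cdot \frac{1}{8} = \frac{20151121}{2}$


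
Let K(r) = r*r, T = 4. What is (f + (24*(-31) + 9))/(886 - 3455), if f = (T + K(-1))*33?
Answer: 570/2569 ≈ 0.22188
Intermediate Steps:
K(r) = r²
f = 165 (f = (4 + (-1)²)*33 = (4 + 1)*33 = 5*33 = 165)
(f + (24*(-31) + 9))/(886 - 3455) = (165 + (24*(-31) + 9))/(886 - 3455) = (165 + (-744 + 9))/(-2569) = (165 - 735)*(-1/2569) = -570*(-1/2569) = 570/2569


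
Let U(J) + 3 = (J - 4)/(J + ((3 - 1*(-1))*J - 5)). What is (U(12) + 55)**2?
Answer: 8225424/3025 ≈ 2719.1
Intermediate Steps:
U(J) = -3 + (-4 + J)/(-5 + 5*J) (U(J) = -3 + (J - 4)/(J + ((3 - 1*(-1))*J - 5)) = -3 + (-4 + J)/(J + ((3 + 1)*J - 5)) = -3 + (-4 + J)/(J + (4*J - 5)) = -3 + (-4 + J)/(J + (-5 + 4*J)) = -3 + (-4 + J)/(-5 + 5*J))
(U(12) + 55)**2 = ((11 - 14*12)/(5*(-1 + 12)) + 55)**2 = ((1/5)*(11 - 168)/11 + 55)**2 = ((1/5)*(1/11)*(-157) + 55)**2 = (-157/55 + 55)**2 = (2868/55)**2 = 8225424/3025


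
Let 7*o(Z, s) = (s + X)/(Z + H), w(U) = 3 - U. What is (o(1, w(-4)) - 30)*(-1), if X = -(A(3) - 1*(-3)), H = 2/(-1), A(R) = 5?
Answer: 209/7 ≈ 29.857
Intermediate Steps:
H = -2 (H = 2*(-1) = -2)
X = -8 (X = -(5 - 1*(-3)) = -(5 + 3) = -1*8 = -8)
o(Z, s) = (-8 + s)/(7*(-2 + Z)) (o(Z, s) = ((s - 8)/(Z - 2))/7 = ((-8 + s)/(-2 + Z))/7 = (-8 + s)/(7*(-2 + Z)))
(o(1, w(-4)) - 30)*(-1) = ((-8 + (3 - 1*(-4)))/(7*(-2 + 1)) - 30)*(-1) = ((⅐)*(-8 + (3 + 4))/(-1) - 30)*(-1) = ((⅐)*(-1)*(-8 + 7) - 30)*(-1) = ((⅐)*(-1)*(-1) - 30)*(-1) = (⅐ - 30)*(-1) = -209/7*(-1) = 209/7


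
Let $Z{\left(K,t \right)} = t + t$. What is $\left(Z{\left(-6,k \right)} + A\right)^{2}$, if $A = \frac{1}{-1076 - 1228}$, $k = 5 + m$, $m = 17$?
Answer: $\frac{10276890625}{5308416} \approx 1936.0$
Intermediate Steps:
$k = 22$ ($k = 5 + 17 = 22$)
$Z{\left(K,t \right)} = 2 t$
$A = - \frac{1}{2304}$ ($A = \frac{1}{-2304} = - \frac{1}{2304} \approx -0.00043403$)
$\left(Z{\left(-6,k \right)} + A\right)^{2} = \left(2 \cdot 22 - \frac{1}{2304}\right)^{2} = \left(44 - \frac{1}{2304}\right)^{2} = \left(\frac{101375}{2304}\right)^{2} = \frac{10276890625}{5308416}$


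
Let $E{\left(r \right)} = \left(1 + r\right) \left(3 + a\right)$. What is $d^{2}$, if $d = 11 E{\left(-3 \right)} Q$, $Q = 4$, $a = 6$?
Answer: $627264$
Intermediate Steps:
$E{\left(r \right)} = 9 + 9 r$ ($E{\left(r \right)} = \left(1 + r\right) \left(3 + 6\right) = \left(1 + r\right) 9 = 9 + 9 r$)
$d = -792$ ($d = 11 \left(9 + 9 \left(-3\right)\right) 4 = 11 \left(9 - 27\right) 4 = 11 \left(-18\right) 4 = \left(-198\right) 4 = -792$)
$d^{2} = \left(-792\right)^{2} = 627264$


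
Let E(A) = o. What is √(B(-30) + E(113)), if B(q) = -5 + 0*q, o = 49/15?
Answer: I*√390/15 ≈ 1.3166*I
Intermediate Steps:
o = 49/15 (o = 49*(1/15) = 49/15 ≈ 3.2667)
E(A) = 49/15
B(q) = -5 (B(q) = -5 + 0 = -5)
√(B(-30) + E(113)) = √(-5 + 49/15) = √(-26/15) = I*√390/15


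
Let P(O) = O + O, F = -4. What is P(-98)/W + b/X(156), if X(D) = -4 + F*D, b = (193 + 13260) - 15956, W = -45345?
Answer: 113621623/28476660 ≈ 3.9900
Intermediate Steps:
P(O) = 2*O
b = -2503 (b = 13453 - 15956 = -2503)
X(D) = -4 - 4*D
P(-98)/W + b/X(156) = (2*(-98))/(-45345) - 2503/(-4 - 4*156) = -196*(-1/45345) - 2503/(-4 - 624) = 196/45345 - 2503/(-628) = 196/45345 - 2503*(-1/628) = 196/45345 + 2503/628 = 113621623/28476660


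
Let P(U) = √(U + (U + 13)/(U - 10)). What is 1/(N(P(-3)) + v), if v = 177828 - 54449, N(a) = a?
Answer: 1603927/197890909382 - 7*I*√13/197890909382 ≈ 8.1051e-6 - 1.2754e-10*I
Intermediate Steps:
P(U) = √(U + (13 + U)/(-10 + U))
v = 123379
1/(N(P(-3)) + v) = 1/(√((13 - 3 - 3*(-10 - 3))/(-10 - 3)) + 123379) = 1/(√((13 - 3 - 3*(-13))/(-13)) + 123379) = 1/(√(-(13 - 3 + 39)/13) + 123379) = 1/(√(-1/13*49) + 123379) = 1/(√(-49/13) + 123379) = 1/(7*I*√13/13 + 123379) = 1/(123379 + 7*I*√13/13)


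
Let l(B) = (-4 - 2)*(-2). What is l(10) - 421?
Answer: -409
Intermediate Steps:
l(B) = 12 (l(B) = -6*(-2) = 12)
l(10) - 421 = 12 - 421 = -409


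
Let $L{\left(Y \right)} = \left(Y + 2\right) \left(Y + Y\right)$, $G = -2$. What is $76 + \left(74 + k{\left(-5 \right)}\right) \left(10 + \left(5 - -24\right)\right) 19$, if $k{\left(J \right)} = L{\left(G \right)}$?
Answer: $54910$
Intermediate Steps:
$L{\left(Y \right)} = 2 Y \left(2 + Y\right)$ ($L{\left(Y \right)} = \left(2 + Y\right) 2 Y = 2 Y \left(2 + Y\right)$)
$k{\left(J \right)} = 0$ ($k{\left(J \right)} = 2 \left(-2\right) \left(2 - 2\right) = 2 \left(-2\right) 0 = 0$)
$76 + \left(74 + k{\left(-5 \right)}\right) \left(10 + \left(5 - -24\right)\right) 19 = 76 + \left(74 + 0\right) \left(10 + \left(5 - -24\right)\right) 19 = 76 + 74 \left(10 + \left(5 + 24\right)\right) 19 = 76 + 74 \left(10 + 29\right) 19 = 76 + 74 \cdot 39 \cdot 19 = 76 + 2886 \cdot 19 = 76 + 54834 = 54910$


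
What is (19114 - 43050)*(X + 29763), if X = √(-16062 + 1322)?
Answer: -712407168 - 47872*I*√3685 ≈ -7.1241e+8 - 2.906e+6*I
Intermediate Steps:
X = 2*I*√3685 (X = √(-14740) = 2*I*√3685 ≈ 121.41*I)
(19114 - 43050)*(X + 29763) = (19114 - 43050)*(2*I*√3685 + 29763) = -23936*(29763 + 2*I*√3685) = -712407168 - 47872*I*√3685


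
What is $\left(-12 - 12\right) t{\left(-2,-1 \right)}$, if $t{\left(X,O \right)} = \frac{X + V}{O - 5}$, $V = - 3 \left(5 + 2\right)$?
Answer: $-92$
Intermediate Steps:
$V = -21$ ($V = \left(-3\right) 7 = -21$)
$t{\left(X,O \right)} = \frac{-21 + X}{-5 + O}$ ($t{\left(X,O \right)} = \frac{X - 21}{O - 5} = \frac{-21 + X}{-5 + O}$)
$\left(-12 - 12\right) t{\left(-2,-1 \right)} = \left(-12 - 12\right) \frac{-21 - 2}{-5 - 1} = - 24 \frac{1}{-6} \left(-23\right) = - 24 \left(\left(- \frac{1}{6}\right) \left(-23\right)\right) = \left(-24\right) \frac{23}{6} = -92$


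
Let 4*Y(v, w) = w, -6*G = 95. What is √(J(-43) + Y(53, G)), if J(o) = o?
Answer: 7*I*√138/12 ≈ 6.8526*I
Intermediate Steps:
G = -95/6 (G = -⅙*95 = -95/6 ≈ -15.833)
Y(v, w) = w/4
√(J(-43) + Y(53, G)) = √(-43 + (¼)*(-95/6)) = √(-43 - 95/24) = √(-1127/24) = 7*I*√138/12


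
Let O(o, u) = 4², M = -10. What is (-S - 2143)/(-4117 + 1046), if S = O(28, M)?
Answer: 2159/3071 ≈ 0.70303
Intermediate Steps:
O(o, u) = 16
S = 16
(-S - 2143)/(-4117 + 1046) = (-1*16 - 2143)/(-4117 + 1046) = (-16 - 2143)/(-3071) = -2159*(-1/3071) = 2159/3071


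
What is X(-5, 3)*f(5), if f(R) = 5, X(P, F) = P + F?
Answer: -10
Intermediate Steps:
X(P, F) = F + P
X(-5, 3)*f(5) = (3 - 5)*5 = -2*5 = -10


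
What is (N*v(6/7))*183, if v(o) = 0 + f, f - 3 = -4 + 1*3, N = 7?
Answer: 2562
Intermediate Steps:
f = 2 (f = 3 + (-4 + 1*3) = 3 + (-4 + 3) = 3 - 1 = 2)
v(o) = 2 (v(o) = 0 + 2 = 2)
(N*v(6/7))*183 = (7*2)*183 = 14*183 = 2562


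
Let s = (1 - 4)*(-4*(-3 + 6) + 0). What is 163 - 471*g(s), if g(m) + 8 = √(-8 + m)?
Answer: 3931 - 942*√7 ≈ 1438.7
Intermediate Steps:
s = 36 (s = -3*(-4*3 + 0) = -3*(-12 + 0) = -3*(-12) = 36)
g(m) = -8 + √(-8 + m)
163 - 471*g(s) = 163 - 471*(-8 + √(-8 + 36)) = 163 - 471*(-8 + √28) = 163 - 471*(-8 + 2*√7) = 163 + (3768 - 942*√7) = 3931 - 942*√7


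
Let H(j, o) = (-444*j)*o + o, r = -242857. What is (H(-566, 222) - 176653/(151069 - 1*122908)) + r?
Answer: 1564254750680/28161 ≈ 5.5547e+7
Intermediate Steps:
H(j, o) = o - 444*j*o (H(j, o) = -444*j*o + o = o - 444*j*o)
(H(-566, 222) - 176653/(151069 - 1*122908)) + r = (222*(1 - 444*(-566)) - 176653/(151069 - 1*122908)) - 242857 = (222*(1 + 251304) - 176653/(151069 - 122908)) - 242857 = (222*251305 - 176653/28161) - 242857 = (55789710 - 176653*1/28161) - 242857 = (55789710 - 176653/28161) - 242857 = 1571093846657/28161 - 242857 = 1564254750680/28161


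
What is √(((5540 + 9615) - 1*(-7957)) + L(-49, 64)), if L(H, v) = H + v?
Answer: √23127 ≈ 152.08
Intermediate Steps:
√(((5540 + 9615) - 1*(-7957)) + L(-49, 64)) = √(((5540 + 9615) - 1*(-7957)) + (-49 + 64)) = √((15155 + 7957) + 15) = √(23112 + 15) = √23127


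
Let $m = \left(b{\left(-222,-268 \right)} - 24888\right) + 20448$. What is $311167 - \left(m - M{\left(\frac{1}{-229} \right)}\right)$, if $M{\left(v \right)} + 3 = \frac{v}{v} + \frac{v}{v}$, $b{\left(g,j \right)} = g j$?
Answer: $256110$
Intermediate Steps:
$m = 55056$ ($m = \left(\left(-222\right) \left(-268\right) - 24888\right) + 20448 = \left(59496 - 24888\right) + 20448 = 34608 + 20448 = 55056$)
$M{\left(v \right)} = -1$ ($M{\left(v \right)} = -3 + \left(\frac{v}{v} + \frac{v}{v}\right) = -3 + \left(1 + 1\right) = -3 + 2 = -1$)
$311167 - \left(m - M{\left(\frac{1}{-229} \right)}\right) = 311167 - \left(55056 - -1\right) = 311167 - \left(55056 + 1\right) = 311167 - 55057 = 256110$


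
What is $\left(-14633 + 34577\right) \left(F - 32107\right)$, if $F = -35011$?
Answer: $-1338601392$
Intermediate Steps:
$\left(-14633 + 34577\right) \left(F - 32107\right) = \left(-14633 + 34577\right) \left(-35011 - 32107\right) = 19944 \left(-67118\right) = -1338601392$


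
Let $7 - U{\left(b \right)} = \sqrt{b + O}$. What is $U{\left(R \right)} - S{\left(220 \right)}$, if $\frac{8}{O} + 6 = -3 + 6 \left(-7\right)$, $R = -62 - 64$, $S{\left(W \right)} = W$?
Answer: $-213 - \frac{i \sqrt{328134}}{51} \approx -213.0 - 11.232 i$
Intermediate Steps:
$R = -126$ ($R = -62 - 64 = -126$)
$O = - \frac{8}{51}$ ($O = \frac{8}{-6 + \left(-3 + 6 \left(-7\right)\right)} = \frac{8}{-6 - 45} = \frac{8}{-51} = 8 \left(- \frac{1}{51}\right) = - \frac{8}{51} \approx -0.15686$)
$U{\left(b \right)} = 7 - \sqrt{- \frac{8}{51} + b}$ ($U{\left(b \right)} = 7 - \sqrt{b - \frac{8}{51}} = 7 - \sqrt{- \frac{8}{51} + b}$)
$U{\left(R \right)} - S{\left(220 \right)} = \left(7 - \frac{\sqrt{-408 + 2601 \left(-126\right)}}{51}\right) - 220 = \left(7 - \frac{\sqrt{-408 - 327726}}{51}\right) - 220 = \left(7 - \frac{\sqrt{-328134}}{51}\right) - 220 = \left(7 - \frac{i \sqrt{328134}}{51}\right) - 220 = -213 - \frac{i \sqrt{328134}}{51}$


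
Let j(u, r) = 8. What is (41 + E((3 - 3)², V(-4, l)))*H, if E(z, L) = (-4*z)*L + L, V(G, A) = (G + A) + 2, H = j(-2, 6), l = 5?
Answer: 352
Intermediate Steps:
H = 8
V(G, A) = 2 + A + G (V(G, A) = (A + G) + 2 = 2 + A + G)
E(z, L) = L - 4*L*z (E(z, L) = -4*L*z + L = L - 4*L*z)
(41 + E((3 - 3)², V(-4, l)))*H = (41 + (2 + 5 - 4)*(1 - 4*(3 - 3)²))*8 = (41 + 3*(1 - 4*0²))*8 = (41 + 3*(1 - 4*0))*8 = (41 + 3*(1 + 0))*8 = (41 + 3*1)*8 = (41 + 3)*8 = 44*8 = 352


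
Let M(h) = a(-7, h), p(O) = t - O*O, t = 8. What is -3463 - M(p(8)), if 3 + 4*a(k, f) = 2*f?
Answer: -13737/4 ≈ -3434.3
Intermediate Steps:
p(O) = 8 - O**2 (p(O) = 8 - O*O = 8 - O**2)
a(k, f) = -3/4 + f/2 (a(k, f) = -3/4 + (2*f)/4 = -3/4 + f/2)
M(h) = -3/4 + h/2
-3463 - M(p(8)) = -3463 - (-3/4 + (8 - 1*8**2)/2) = -3463 - (-3/4 + (8 - 1*64)/2) = -3463 - (-3/4 + (8 - 64)/2) = -3463 - (-3/4 + (1/2)*(-56)) = -3463 - (-3/4 - 28) = -3463 - 1*(-115/4) = -3463 + 115/4 = -13737/4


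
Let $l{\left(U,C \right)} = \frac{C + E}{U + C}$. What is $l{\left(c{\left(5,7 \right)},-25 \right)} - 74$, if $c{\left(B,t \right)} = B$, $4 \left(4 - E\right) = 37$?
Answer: $- \frac{5799}{80} \approx -72.488$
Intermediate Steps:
$E = - \frac{21}{4}$ ($E = 4 - \frac{37}{4} = - \frac{21}{4} \approx -5.25$)
$l{\left(U,C \right)} = \frac{- \frac{21}{4} + C}{C + U}$ ($l{\left(U,C \right)} = \frac{C - \frac{21}{4}}{U + C} = \frac{- \frac{21}{4} + C}{C + U}$)
$l{\left(c{\left(5,7 \right)},-25 \right)} - 74 = \frac{- \frac{21}{4} - 25}{-25 + 5} - 74 = \frac{1}{-20} \left(- \frac{121}{4}\right) - 74 = \left(- \frac{1}{20}\right) \left(- \frac{121}{4}\right) - 74 = \frac{121}{80} - 74 = - \frac{5799}{80}$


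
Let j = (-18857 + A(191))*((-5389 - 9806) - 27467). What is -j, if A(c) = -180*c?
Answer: -2271196894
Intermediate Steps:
j = 2271196894 (j = (-18857 - 180*191)*((-5389 - 9806) - 27467) = (-18857 - 34380)*(-15195 - 27467) = -53237*(-42662) = 2271196894)
-j = -1*2271196894 = -2271196894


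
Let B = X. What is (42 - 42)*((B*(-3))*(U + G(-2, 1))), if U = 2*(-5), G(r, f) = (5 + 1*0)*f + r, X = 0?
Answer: 0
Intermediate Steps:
G(r, f) = r + 5*f (G(r, f) = (5 + 0)*f + r = 5*f + r = r + 5*f)
B = 0
U = -10
(42 - 42)*((B*(-3))*(U + G(-2, 1))) = (42 - 42)*((0*(-3))*(-10 + (-2 + 5*1))) = 0*(0*(-10 + (-2 + 5))) = 0*(0*(-10 + 3)) = 0*(0*(-7)) = 0*0 = 0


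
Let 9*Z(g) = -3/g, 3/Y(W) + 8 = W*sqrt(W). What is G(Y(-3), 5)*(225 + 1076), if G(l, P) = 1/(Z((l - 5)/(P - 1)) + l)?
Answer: 3903*(-209*I + 249*sqrt(3))/(57*sqrt(3) + 239*I) ≈ -430.29 - 7220.8*I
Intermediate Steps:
Y(W) = 3/(-8 + W**(3/2)) (Y(W) = 3/(-8 + W*sqrt(W)) = 3/(-8 + W**(3/2)))
Z(g) = -1/(3*g) (Z(g) = (-3/g)/9 = -1/(3*g))
G(l, P) = 1/(l - (-1 + P)/(3*(-5 + l))) (G(l, P) = 1/(-(P - 1)/(l - 5)/3 + l) = 1/(-(-1 + P)/(-5 + l)/3 + l) = 1/(-(-1 + P)/(3*(-5 + l)) + l) = 1/(l - (-1 + P)/(3*(-5 + l))))
G(Y(-3), 5)*(225 + 1076) = (3*(-5 + 3/(-8 + (-3)**(3/2)))/(1 - 1*5 + 3*(3/(-8 + (-3)**(3/2)))*(-5 + 3/(-8 + (-3)**(3/2)))))*(225 + 1076) = (3*(-5 + 3/(-8 - 3*I*sqrt(3)))/(1 - 5 + 3*(3/(-8 - 3*I*sqrt(3)))*(-5 + 3/(-8 - 3*I*sqrt(3)))))*1301 = (3*(-5 + 3/(-8 - 3*I*sqrt(3)))/(1 - 5 + 9*(-5 + 3/(-8 - 3*I*sqrt(3)))/(-8 - 3*I*sqrt(3))))*1301 = (3*(-5 + 3/(-8 - 3*I*sqrt(3)))/(-4 + 9*(-5 + 3/(-8 - 3*I*sqrt(3)))/(-8 - 3*I*sqrt(3))))*1301 = 3903*(-5 + 3/(-8 - 3*I*sqrt(3)))/(-4 + 9*(-5 + 3/(-8 - 3*I*sqrt(3)))/(-8 - 3*I*sqrt(3)))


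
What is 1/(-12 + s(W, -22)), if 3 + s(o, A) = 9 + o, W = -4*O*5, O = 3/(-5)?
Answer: ⅙ ≈ 0.16667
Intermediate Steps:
O = -⅗ (O = 3*(-⅕) = -⅗ ≈ -0.60000)
W = 12 (W = -4*(-⅗)*5 = (12/5)*5 = 12)
s(o, A) = 6 + o (s(o, A) = -3 + (9 + o) = 6 + o)
1/(-12 + s(W, -22)) = 1/(-12 + (6 + 12)) = 1/(-12 + 18) = 1/6 = ⅙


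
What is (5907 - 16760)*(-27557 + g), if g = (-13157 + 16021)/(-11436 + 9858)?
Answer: 235986600965/789 ≈ 2.9910e+8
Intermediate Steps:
g = -1432/789 (g = 2864/(-1578) = 2864*(-1/1578) = -1432/789 ≈ -1.8150)
(5907 - 16760)*(-27557 + g) = (5907 - 16760)*(-27557 - 1432/789) = -10853*(-21743905/789) = 235986600965/789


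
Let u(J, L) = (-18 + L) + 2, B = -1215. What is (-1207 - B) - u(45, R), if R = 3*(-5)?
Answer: 39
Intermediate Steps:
R = -15
u(J, L) = -16 + L
(-1207 - B) - u(45, R) = (-1207 - 1*(-1215)) - (-16 - 15) = (-1207 + 1215) - 1*(-31) = 8 + 31 = 39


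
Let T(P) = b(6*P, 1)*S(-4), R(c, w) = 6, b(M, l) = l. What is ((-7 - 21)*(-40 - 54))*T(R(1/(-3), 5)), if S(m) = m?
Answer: -10528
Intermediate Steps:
T(P) = -4 (T(P) = 1*(-4) = -4)
((-7 - 21)*(-40 - 54))*T(R(1/(-3), 5)) = ((-7 - 21)*(-40 - 54))*(-4) = -28*(-94)*(-4) = 2632*(-4) = -10528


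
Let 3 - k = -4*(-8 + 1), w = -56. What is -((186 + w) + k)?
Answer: -105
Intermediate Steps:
k = -25 (k = 3 - (-4)*(-8 + 1) = 3 - (-4)*(-7) = 3 - 1*28 = 3 - 28 = -25)
-((186 + w) + k) = -((186 - 56) - 25) = -(130 - 25) = -1*105 = -105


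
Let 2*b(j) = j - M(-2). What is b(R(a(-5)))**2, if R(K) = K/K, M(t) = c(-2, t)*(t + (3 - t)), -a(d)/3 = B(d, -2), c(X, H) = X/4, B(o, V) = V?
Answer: 25/16 ≈ 1.5625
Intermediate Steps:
c(X, H) = X/4 (c(X, H) = X*(1/4) = X/4)
a(d) = 6 (a(d) = -3*(-2) = 6)
M(t) = -3/2 (M(t) = ((1/4)*(-2))*(t + (3 - t)) = -1/2*3 = -3/2)
R(K) = 1
b(j) = 3/4 + j/2 (b(j) = (j - 1*(-3/2))/2 = (j + 3/2)/2 = (3/2 + j)/2 = 3/4 + j/2)
b(R(a(-5)))**2 = (3/4 + (1/2)*1)**2 = (3/4 + 1/2)**2 = (5/4)**2 = 25/16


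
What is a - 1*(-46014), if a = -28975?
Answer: 17039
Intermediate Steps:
a - 1*(-46014) = -28975 - 1*(-46014) = -28975 + 46014 = 17039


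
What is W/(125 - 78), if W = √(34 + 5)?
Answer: √39/47 ≈ 0.13287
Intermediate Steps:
W = √39 ≈ 6.2450
W/(125 - 78) = √39/(125 - 78) = √39/47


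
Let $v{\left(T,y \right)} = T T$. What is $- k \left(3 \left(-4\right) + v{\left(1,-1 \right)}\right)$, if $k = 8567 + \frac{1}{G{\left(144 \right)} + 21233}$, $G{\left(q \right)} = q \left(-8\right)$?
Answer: $\frac{1892373208}{20081} \approx 94237.0$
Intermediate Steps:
$G{\left(q \right)} = - 8 q$
$v{\left(T,y \right)} = T^{2}$
$k = \frac{172033928}{20081}$ ($k = 8567 + \frac{1}{\left(-8\right) 144 + 21233} = 8567 + \frac{1}{-1152 + 21233} = 8567 + \frac{1}{20081} = \frac{172033928}{20081} \approx 8567.0$)
$- k \left(3 \left(-4\right) + v{\left(1,-1 \right)}\right) = - \frac{172033928 \left(3 \left(-4\right) + 1^{2}\right)}{20081} = - \frac{172033928 \left(-12 + 1\right)}{20081} = - \frac{172033928 \left(-11\right)}{20081} = \left(-1\right) \left(- \frac{1892373208}{20081}\right) = \frac{1892373208}{20081}$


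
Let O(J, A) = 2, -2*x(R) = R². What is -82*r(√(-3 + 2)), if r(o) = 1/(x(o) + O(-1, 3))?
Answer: -164/5 ≈ -32.800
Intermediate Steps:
x(R) = -R²/2
r(o) = 1/(2 - o²/2) (r(o) = 1/(-o²/2 + 2) = 1/(2 - o²/2))
-82*r(√(-3 + 2)) = -(-164)/(-4 + (√(-3 + 2))²) = -(-164)/(-4 + (√(-1))²) = -(-164)/(-4 + I²) = -(-164)/(-4 - 1) = -(-164)/(-5) = -(-164)*(-1)/5 = -82*⅖ = -164/5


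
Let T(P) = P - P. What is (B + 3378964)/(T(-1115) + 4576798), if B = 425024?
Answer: 1901994/2288399 ≈ 0.83115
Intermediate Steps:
T(P) = 0
(B + 3378964)/(T(-1115) + 4576798) = (425024 + 3378964)/(0 + 4576798) = 3803988/4576798 = 3803988*(1/4576798) = 1901994/2288399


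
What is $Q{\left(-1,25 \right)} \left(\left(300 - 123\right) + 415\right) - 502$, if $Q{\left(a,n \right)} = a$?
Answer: $-1094$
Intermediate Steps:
$Q{\left(-1,25 \right)} \left(\left(300 - 123\right) + 415\right) - 502 = - (\left(300 - 123\right) + 415) - 502 = - (177 + 415) - 502 = \left(-1\right) 592 - 502 = -592 - 502 = -1094$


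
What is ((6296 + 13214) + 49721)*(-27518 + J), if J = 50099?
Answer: 1563305211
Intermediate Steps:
((6296 + 13214) + 49721)*(-27518 + J) = ((6296 + 13214) + 49721)*(-27518 + 50099) = (19510 + 49721)*22581 = 69231*22581 = 1563305211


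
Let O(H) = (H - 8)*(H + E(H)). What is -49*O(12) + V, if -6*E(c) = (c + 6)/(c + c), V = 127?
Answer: -4401/2 ≈ -2200.5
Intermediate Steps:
E(c) = -(6 + c)/(12*c) (E(c) = -(c + 6)/(6*(c + c)) = -(6 + c)/(6*(2*c)) = -(6 + c)*1/(2*c)/6 = -(6 + c)/(12*c))
O(H) = (-8 + H)*(H + (-6 - H)/(12*H)) (O(H) = (H - 8)*(H + (-6 - H)/(12*H)) = (-8 + H)*(H + (-6 - H)/(12*H)))
-49*O(12) + V = -49*(1/6 + 12**2 + 4/12 - 97/12*12) + 127 = -49*(1/6 + 144 + 4*(1/12) - 97) + 127 = -49*(1/6 + 144 + 1/3 - 97) + 127 = -49*95/2 + 127 = -4655/2 + 127 = -4401/2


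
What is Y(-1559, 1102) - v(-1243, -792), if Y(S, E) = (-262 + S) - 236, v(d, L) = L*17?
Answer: 11407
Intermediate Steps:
v(d, L) = 17*L
Y(S, E) = -498 + S
Y(-1559, 1102) - v(-1243, -792) = (-498 - 1559) - 17*(-792) = -2057 - 1*(-13464) = -2057 + 13464 = 11407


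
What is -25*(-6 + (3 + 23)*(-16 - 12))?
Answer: 18350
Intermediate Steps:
-25*(-6 + (3 + 23)*(-16 - 12)) = -25*(-6 + 26*(-28)) = -25*(-6 - 728) = -25*(-734) = 18350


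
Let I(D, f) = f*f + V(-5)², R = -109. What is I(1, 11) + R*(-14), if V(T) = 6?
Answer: 1683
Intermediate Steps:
I(D, f) = 36 + f² (I(D, f) = f*f + 6² = f² + 36 = 36 + f²)
I(1, 11) + R*(-14) = (36 + 11²) - 109*(-14) = (36 + 121) + 1526 = 157 + 1526 = 1683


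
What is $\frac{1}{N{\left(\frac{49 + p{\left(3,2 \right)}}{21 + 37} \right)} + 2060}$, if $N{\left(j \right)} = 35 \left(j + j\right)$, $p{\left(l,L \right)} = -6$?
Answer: $\frac{29}{61245} \approx 0.00047351$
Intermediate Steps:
$N{\left(j \right)} = 70 j$ ($N{\left(j \right)} = 35 \cdot 2 j = 70 j$)
$\frac{1}{N{\left(\frac{49 + p{\left(3,2 \right)}}{21 + 37} \right)} + 2060} = \frac{1}{70 \frac{49 - 6}{21 + 37} + 2060} = \frac{1}{70 \cdot \frac{43}{58} + 2060} = \frac{1}{\frac{1505}{29} + 2060} = \frac{1}{\frac{61245}{29}} = \frac{29}{61245}$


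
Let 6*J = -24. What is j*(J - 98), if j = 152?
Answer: -15504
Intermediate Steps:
J = -4 (J = (1/6)*(-24) = -4)
j*(J - 98) = 152*(-4 - 98) = 152*(-102) = -15504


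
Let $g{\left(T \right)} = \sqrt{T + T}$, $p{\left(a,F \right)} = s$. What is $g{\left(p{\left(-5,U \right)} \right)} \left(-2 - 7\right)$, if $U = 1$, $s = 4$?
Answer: $- 18 \sqrt{2} \approx -25.456$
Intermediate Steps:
$p{\left(a,F \right)} = 4$
$g{\left(T \right)} = \sqrt{2} \sqrt{T}$ ($g{\left(T \right)} = \sqrt{2 T} = \sqrt{2} \sqrt{T}$)
$g{\left(p{\left(-5,U \right)} \right)} \left(-2 - 7\right) = \sqrt{2} \sqrt{4} \left(-2 - 7\right) = \sqrt{2} \cdot 2 \left(-2 - 7\right) = 2 \sqrt{2} \left(-2 - 7\right) = 2 \sqrt{2} \left(-9\right) = - 18 \sqrt{2}$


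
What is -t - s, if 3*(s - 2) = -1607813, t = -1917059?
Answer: 7358984/3 ≈ 2.4530e+6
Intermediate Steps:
s = -1607807/3 (s = 2 + (⅓)*(-1607813) = 2 - 1607813/3 = -1607807/3 ≈ -5.3594e+5)
-t - s = -1*(-1917059) - 1*(-1607807/3) = 1917059 + 1607807/3 = 7358984/3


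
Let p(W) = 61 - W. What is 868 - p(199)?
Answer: 1006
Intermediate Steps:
868 - p(199) = 868 - (61 - 1*199) = 868 - (61 - 199) = 868 - 1*(-138) = 868 + 138 = 1006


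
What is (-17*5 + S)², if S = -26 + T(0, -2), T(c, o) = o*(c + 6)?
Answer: 15129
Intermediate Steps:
T(c, o) = o*(6 + c)
S = -38 (S = -26 - 2*(6 + 0) = -26 - 2*6 = -26 - 12 = -38)
(-17*5 + S)² = (-17*5 - 38)² = (-85 - 38)² = (-123)² = 15129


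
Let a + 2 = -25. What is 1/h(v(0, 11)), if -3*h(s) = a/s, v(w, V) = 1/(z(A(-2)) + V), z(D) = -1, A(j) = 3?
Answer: 1/90 ≈ 0.011111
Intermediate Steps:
a = -27 (a = -2 - 25 = -27)
v(w, V) = 1/(-1 + V)
h(s) = 9/s (h(s) = -(-9)/s = 9/s)
1/h(v(0, 11)) = 1/(9/(1/(-1 + 11))) = 1/(9/(1/10)) = 1/(9/(⅒)) = 1/(9*10) = 1/90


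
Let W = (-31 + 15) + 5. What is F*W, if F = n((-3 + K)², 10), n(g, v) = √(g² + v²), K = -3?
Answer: -22*√349 ≈ -410.99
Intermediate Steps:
F = 2*√349 (F = √(((-3 - 3)²)² + 10²) = √(((-6)²)² + 100) = √(36² + 100) = √(1296 + 100) = √1396 = 2*√349 ≈ 37.363)
W = -11 (W = -16 + 5 = -11)
F*W = (2*√349)*(-11) = -22*√349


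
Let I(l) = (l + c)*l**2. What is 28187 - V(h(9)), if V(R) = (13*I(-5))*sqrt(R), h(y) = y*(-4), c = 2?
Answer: 28187 + 5850*I ≈ 28187.0 + 5850.0*I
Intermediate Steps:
I(l) = l**2*(2 + l) (I(l) = (l + 2)*l**2 = (2 + l)*l**2 = l**2*(2 + l))
h(y) = -4*y
V(R) = -975*sqrt(R) (V(R) = (13*((-5)**2*(2 - 5)))*sqrt(R) = (13*(25*(-3)))*sqrt(R) = (13*(-75))*sqrt(R) = -975*sqrt(R))
28187 - V(h(9)) = 28187 - (-975)*sqrt(-4*9) = 28187 - (-975)*sqrt(-36) = 28187 - (-975)*6*I = 28187 - (-5850)*I = 28187 + 5850*I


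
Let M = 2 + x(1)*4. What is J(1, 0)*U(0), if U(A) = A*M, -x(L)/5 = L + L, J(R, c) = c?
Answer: 0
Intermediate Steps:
x(L) = -10*L (x(L) = -5*(L + L) = -10*L)
M = -38 (M = 2 - 10*1*4 = 2 - 10*4 = 2 - 40 = -38)
U(A) = -38*A (U(A) = A*(-38) = -38*A)
J(1, 0)*U(0) = 0*(-38*0) = 0*0 = 0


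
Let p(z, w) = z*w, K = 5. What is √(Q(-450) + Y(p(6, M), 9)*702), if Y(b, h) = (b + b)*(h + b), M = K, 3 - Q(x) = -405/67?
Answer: √7374031122/67 ≈ 1281.7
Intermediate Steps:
Q(x) = 606/67 (Q(x) = 3 - (-405)/67 = 3 - 1*(-405/67) = 3 + 405/67 = 606/67)
M = 5
p(z, w) = w*z
Y(b, h) = 2*b*(b + h) (Y(b, h) = (2*b)*(b + h) = 2*b*(b + h))
√(Q(-450) + Y(p(6, M), 9)*702) = √(606/67 + (2*(5*6)*(5*6 + 9))*702) = √(606/67 + (2*30*(30 + 9))*702) = √(606/67 + (2*30*39)*702) = √(606/67 + 2340*702) = √(606/67 + 1642680) = √(110060166/67) = √7374031122/67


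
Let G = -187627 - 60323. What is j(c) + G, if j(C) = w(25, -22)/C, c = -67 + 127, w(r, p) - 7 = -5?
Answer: -7438499/30 ≈ -2.4795e+5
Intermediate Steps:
w(r, p) = 2 (w(r, p) = 7 - 5 = 2)
c = 60
j(C) = 2/C
G = -247950
j(c) + G = 2/60 - 247950 = 2*(1/60) - 247950 = 1/30 - 247950 = -7438499/30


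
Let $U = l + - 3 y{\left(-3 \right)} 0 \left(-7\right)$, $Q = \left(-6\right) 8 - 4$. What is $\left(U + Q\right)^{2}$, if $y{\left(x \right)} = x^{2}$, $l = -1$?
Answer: $2809$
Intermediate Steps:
$Q = -52$ ($Q = -48 - 4 = -52$)
$U = -1$ ($U = -1 + - 3 \left(-3\right)^{2} \cdot 0 \left(-7\right) = -1 + \left(-3\right) 9 \cdot 0 \left(-7\right) = -1 + \left(-27\right) 0 \left(-7\right) = -1 + 0 \left(-7\right) = -1 + 0 = -1$)
$\left(U + Q\right)^{2} = \left(-1 - 52\right)^{2} = \left(-53\right)^{2} = 2809$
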